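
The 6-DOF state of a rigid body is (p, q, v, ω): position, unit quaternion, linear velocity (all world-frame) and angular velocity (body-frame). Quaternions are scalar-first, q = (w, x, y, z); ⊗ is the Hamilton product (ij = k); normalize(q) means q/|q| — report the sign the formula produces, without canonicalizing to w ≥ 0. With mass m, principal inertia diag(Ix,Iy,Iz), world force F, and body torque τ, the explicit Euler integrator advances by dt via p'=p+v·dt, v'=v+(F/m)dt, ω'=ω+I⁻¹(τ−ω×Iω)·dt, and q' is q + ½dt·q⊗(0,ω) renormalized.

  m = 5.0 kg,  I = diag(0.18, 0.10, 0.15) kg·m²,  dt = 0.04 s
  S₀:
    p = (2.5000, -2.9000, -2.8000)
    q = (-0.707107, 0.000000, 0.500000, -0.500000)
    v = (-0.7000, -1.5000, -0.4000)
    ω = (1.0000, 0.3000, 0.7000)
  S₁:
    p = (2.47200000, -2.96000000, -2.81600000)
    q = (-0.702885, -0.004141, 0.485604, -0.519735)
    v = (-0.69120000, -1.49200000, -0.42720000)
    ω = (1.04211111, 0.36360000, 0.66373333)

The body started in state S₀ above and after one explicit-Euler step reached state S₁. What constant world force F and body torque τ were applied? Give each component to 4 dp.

rate change Δω = (0.04211111, 0.06360000, -0.03626667)
ω₀×(Iω₀) = (0.0105, 0.0210, -0.0240)
τ = I·(Δω/dt) + ω₀×(Iω₀) = (0.2000, 0.1800, -0.1600)
v₁ − v₀ = (0.00880000, 0.00800000, -0.02720000)
F = m·Δv/dt = (1.1000, 1.0000, -3.4000)

F = (1.1000, 1.0000, -3.4000)
τ = (0.2000, 0.1800, -0.1600)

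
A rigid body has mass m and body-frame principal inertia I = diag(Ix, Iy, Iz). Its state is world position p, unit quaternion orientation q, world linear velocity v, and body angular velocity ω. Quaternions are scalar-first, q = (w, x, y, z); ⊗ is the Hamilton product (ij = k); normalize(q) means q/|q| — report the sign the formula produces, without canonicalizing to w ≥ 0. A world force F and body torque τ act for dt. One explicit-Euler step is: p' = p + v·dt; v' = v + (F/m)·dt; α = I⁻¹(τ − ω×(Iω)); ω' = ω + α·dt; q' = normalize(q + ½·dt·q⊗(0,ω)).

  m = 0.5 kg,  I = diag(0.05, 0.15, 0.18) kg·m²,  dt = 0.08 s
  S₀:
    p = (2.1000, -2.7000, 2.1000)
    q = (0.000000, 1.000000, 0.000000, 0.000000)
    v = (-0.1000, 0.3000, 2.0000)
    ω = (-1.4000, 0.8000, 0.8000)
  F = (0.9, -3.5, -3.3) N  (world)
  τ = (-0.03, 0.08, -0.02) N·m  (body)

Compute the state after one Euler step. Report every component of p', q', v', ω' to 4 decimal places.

gyro term ω×Iω = (0.0192, 0.1456, -0.1120)
(τ − ω×Iω)/I = (-0.9840, -0.4373, 0.5111)
new body rate ω' = (-1.4787, 0.7650, 0.8409)
2q̇ = q⊗(0,ω) = (1.4000000, 0.0000000, -0.8000000, 0.8000000)
q' = normalize(q + ½dt·q⊗(0,ω)) = (0.0559, 0.9974, -0.0319, 0.0319)
new position p' = (2.0920, -2.6760, 2.2600)
v' = v + a·dt = (0.0440, -0.2600, 1.4720)

p' = (2.0920, -2.6760, 2.2600)
q' = (0.0559, 0.9974, -0.0319, 0.0319)
v' = (0.0440, -0.2600, 1.4720)
ω' = (-1.4787, 0.7650, 0.8409)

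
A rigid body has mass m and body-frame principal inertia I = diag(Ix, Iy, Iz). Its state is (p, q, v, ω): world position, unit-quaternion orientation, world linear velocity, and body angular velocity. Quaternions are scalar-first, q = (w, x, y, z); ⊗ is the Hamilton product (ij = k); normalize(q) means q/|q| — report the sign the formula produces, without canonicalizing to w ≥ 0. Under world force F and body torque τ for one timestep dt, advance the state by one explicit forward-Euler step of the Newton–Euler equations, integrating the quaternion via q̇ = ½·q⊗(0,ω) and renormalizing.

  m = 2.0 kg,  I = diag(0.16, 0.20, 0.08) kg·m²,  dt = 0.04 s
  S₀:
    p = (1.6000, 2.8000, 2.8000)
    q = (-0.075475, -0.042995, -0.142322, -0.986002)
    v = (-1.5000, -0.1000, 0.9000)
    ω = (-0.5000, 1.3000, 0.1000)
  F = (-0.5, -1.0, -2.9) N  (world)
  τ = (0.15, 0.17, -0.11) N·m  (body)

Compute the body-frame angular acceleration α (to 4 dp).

precession coupling ω×(Iω) = (-0.0156, -0.0040, -0.0260)
α = I⁻¹(τ − ω×Iω) = (1.0350, 0.8700, -1.0500)

α = (1.0350, 0.8700, -1.0500)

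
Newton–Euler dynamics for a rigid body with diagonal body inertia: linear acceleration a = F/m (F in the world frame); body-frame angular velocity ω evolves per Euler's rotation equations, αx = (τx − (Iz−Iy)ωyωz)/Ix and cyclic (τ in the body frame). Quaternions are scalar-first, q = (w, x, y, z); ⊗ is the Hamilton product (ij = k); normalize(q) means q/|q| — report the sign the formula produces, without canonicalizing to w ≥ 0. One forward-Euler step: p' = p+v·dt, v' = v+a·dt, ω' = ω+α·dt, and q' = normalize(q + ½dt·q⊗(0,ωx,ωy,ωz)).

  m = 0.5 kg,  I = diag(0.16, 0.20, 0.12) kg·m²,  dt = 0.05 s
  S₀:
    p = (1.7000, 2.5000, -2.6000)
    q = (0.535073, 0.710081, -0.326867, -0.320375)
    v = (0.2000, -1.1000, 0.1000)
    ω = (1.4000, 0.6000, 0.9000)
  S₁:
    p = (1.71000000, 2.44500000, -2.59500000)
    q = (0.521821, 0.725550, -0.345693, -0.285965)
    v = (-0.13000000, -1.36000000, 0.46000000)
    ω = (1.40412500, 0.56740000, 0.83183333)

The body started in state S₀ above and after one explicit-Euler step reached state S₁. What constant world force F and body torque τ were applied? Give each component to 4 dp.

F = (-3.3000, -2.6000, 3.6000)
τ = (-0.0300, -0.0800, -0.1300)

v₁ − v₀ = (-0.33000000, -0.26000000, 0.36000000)
F = m·Δv/dt = (-3.3000, -2.6000, 3.6000)
ω₁ − ω₀ = (0.00412500, -0.03260000, -0.06816667)
τ = I·(Δω/dt) + ω₀×(Iω₀) = (-0.0300, -0.0800, -0.1300)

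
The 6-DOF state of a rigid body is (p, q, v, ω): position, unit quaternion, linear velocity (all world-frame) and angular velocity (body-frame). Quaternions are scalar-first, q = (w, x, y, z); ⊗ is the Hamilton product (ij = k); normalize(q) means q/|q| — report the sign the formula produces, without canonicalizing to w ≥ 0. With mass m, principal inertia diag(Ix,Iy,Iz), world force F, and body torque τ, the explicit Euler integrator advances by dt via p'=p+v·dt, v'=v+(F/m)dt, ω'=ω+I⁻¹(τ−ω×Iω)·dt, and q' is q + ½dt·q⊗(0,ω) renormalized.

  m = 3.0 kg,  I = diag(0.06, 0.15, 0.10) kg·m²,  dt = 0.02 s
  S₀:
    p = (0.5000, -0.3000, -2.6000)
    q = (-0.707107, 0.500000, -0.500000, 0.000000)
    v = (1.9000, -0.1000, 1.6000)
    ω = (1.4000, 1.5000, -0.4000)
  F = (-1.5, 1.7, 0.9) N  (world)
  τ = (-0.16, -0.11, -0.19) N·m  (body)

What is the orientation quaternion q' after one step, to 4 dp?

Hamilton product q⊗(0,ω) = (0.0500000, -0.7899498, -0.8606605, 1.7328428)
q + ½dt·q⊗(0,ω), renormalized = (-0.7065, 0.4920, -0.5085, 0.0173)

q' = (-0.7065, 0.4920, -0.5085, 0.0173)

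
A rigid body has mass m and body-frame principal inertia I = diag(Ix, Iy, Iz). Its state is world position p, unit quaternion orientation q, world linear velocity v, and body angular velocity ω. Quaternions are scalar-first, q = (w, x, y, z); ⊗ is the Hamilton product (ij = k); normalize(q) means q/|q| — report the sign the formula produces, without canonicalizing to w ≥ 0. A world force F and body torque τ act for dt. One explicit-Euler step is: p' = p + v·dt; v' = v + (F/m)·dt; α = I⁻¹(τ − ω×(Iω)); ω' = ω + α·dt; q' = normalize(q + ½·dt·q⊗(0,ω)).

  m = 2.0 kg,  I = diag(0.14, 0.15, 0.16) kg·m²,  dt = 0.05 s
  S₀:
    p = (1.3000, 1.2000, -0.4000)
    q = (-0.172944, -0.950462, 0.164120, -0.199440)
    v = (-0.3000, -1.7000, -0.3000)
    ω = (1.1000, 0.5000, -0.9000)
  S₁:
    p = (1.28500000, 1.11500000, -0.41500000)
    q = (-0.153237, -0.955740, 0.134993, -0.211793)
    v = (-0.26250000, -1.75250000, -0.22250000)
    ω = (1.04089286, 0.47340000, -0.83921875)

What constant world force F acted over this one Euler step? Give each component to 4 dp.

v₁ − v₀ = (0.03750000, -0.05250000, 0.07750000)
m·(v₁−v₀)/dt = (1.5000, -2.1000, 3.1000)

F = (1.5000, -2.1000, 3.1000)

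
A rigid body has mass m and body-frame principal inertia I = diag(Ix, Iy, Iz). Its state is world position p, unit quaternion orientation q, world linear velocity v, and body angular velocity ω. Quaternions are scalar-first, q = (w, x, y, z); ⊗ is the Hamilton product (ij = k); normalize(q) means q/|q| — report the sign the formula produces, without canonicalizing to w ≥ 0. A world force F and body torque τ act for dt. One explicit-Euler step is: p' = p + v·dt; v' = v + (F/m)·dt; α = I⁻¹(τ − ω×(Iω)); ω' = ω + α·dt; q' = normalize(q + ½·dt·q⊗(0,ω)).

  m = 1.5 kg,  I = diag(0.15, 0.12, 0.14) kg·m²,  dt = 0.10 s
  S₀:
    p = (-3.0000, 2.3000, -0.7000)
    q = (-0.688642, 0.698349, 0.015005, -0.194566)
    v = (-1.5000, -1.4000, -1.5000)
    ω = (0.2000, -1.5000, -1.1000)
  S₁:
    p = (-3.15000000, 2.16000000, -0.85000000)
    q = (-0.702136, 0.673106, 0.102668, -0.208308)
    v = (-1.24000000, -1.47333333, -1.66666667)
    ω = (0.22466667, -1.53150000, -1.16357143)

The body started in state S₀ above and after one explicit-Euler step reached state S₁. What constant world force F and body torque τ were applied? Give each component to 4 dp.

Δv = v₁−v₀ = (0.26000000, -0.07333333, -0.16666667)
F = m·Δv/dt = (3.9000, -1.1000, -2.5000)
ω₁ − ω₀ = (0.02466667, -0.03150000, -0.06357143)
applied torque τ = (0.0700, -0.0400, -0.0800)

F = (3.9000, -1.1000, -2.5000)
τ = (0.0700, -0.0400, -0.0800)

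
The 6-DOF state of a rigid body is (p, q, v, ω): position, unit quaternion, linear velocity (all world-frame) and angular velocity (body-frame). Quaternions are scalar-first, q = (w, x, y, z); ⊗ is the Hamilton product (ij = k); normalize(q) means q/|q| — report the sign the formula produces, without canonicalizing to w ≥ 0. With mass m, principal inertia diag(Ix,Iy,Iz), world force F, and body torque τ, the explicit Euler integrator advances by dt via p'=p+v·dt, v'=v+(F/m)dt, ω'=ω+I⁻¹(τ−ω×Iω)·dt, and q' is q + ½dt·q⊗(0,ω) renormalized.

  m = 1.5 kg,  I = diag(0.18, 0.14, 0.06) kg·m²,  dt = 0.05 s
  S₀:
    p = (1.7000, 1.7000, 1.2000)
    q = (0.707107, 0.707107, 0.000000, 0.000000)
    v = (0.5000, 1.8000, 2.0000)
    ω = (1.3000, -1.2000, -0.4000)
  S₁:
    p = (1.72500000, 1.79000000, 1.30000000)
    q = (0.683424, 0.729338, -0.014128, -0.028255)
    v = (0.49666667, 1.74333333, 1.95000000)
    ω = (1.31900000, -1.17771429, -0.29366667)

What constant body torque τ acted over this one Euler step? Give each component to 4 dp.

τ = (0.0300, 0.0000, 0.1900)

rate change Δω = (0.01900000, 0.02228571, 0.10633333)
applied torque τ = (0.0300, 0.0000, 0.1900)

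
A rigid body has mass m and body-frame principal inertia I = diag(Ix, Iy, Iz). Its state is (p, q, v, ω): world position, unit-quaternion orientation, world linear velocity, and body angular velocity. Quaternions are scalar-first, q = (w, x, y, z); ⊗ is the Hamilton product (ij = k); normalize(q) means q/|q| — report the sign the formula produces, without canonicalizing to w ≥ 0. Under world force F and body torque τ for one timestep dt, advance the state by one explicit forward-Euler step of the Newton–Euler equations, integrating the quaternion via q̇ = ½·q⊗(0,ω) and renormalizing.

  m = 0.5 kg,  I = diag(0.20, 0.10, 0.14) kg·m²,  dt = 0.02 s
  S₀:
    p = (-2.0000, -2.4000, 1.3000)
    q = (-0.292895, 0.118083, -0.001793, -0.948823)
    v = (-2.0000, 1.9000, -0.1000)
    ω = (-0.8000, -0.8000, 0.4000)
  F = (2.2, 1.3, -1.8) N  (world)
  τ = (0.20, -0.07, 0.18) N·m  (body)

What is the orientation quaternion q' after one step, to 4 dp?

Hamilton product q⊗(0,ω) = (0.4725612, -0.5254596, 0.9461412, -0.2130588)
q + ½dt·q⊗(0,ω), renormalized = (-0.2881, 0.1128, 0.0077, -0.9509)

q' = (-0.2881, 0.1128, 0.0077, -0.9509)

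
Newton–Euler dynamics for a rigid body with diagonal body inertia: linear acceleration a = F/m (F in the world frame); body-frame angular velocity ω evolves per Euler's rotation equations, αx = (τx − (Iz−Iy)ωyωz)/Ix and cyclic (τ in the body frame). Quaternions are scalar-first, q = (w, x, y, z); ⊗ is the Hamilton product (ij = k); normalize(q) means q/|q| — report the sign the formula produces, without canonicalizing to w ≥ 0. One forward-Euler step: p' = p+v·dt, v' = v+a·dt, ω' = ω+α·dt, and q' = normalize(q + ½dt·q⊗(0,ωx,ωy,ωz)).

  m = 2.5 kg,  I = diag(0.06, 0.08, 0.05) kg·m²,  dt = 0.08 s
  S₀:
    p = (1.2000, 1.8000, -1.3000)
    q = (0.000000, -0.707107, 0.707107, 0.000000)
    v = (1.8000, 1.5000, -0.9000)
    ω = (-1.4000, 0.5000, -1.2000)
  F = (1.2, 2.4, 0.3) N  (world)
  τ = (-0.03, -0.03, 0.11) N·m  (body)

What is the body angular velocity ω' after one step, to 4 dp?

ω' = (-1.4640, 0.4532, -1.0016)

(τ − ω×Iω)/I = (-0.8000, -0.5850, 2.4800)
ω' = ω + α·dt = (-1.4640, 0.4532, -1.0016)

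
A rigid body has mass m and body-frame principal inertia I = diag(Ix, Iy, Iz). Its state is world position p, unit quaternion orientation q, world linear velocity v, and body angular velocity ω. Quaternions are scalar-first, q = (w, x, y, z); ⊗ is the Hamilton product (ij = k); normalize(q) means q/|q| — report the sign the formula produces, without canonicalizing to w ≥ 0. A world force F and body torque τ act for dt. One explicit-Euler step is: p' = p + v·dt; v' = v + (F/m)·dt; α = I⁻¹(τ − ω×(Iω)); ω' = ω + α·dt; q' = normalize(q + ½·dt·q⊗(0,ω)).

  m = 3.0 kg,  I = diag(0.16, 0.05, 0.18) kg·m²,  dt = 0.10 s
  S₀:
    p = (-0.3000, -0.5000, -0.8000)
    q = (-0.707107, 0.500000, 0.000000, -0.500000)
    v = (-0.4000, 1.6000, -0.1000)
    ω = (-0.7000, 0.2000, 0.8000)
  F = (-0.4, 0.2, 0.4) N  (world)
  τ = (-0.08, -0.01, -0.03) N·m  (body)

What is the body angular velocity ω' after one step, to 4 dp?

ω' = (-0.7630, 0.1576, 0.7748)

ω×(Iω) gyroscopic = (0.0208, 0.0112, 0.0154)
α = I⁻¹(τ − ω×Iω) = (-0.6300, -0.4240, -0.2522)
ω + α·dt = (-0.7630, 0.1576, 0.7748)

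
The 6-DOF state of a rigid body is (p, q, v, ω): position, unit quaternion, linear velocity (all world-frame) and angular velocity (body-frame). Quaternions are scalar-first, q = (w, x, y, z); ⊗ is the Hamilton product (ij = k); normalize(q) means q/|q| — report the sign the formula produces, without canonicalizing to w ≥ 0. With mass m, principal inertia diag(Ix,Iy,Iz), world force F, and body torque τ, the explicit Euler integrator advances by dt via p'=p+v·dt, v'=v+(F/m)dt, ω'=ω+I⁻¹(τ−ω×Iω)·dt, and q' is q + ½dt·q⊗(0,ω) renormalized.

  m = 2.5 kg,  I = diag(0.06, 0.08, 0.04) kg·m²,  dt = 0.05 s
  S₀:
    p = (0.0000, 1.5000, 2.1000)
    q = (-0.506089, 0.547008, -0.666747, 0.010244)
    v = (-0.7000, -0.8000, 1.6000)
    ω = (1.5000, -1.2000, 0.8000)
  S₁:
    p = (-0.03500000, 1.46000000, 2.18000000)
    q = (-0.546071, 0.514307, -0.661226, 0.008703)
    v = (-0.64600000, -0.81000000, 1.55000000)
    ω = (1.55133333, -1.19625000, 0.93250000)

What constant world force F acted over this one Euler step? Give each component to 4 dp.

F = (2.7000, -0.5000, -2.5000)

v₁ − v₀ = (0.05400000, -0.01000000, -0.05000000)
m·(v₁−v₀)/dt = (2.7000, -0.5000, -2.5000)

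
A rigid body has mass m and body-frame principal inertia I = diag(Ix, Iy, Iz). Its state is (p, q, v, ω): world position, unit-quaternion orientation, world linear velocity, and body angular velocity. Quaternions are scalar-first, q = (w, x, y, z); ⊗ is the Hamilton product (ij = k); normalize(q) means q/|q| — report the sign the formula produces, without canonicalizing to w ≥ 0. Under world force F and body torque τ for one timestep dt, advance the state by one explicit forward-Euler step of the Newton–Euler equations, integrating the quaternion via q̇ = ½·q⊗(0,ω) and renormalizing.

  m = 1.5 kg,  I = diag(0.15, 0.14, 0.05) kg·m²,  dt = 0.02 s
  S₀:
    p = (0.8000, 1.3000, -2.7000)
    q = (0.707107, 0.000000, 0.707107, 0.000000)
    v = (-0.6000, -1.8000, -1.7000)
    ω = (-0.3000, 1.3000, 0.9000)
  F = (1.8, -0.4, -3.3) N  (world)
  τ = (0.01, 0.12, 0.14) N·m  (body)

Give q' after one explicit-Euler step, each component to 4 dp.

q⊗(0,ω) = (-0.9192391, 0.4242642, 0.9192391, 0.8485284)
q + ½dt·q⊗(0,ω), renormalized = (0.6978, 0.0042, 0.7162, 0.0085)

q' = (0.6978, 0.0042, 0.7162, 0.0085)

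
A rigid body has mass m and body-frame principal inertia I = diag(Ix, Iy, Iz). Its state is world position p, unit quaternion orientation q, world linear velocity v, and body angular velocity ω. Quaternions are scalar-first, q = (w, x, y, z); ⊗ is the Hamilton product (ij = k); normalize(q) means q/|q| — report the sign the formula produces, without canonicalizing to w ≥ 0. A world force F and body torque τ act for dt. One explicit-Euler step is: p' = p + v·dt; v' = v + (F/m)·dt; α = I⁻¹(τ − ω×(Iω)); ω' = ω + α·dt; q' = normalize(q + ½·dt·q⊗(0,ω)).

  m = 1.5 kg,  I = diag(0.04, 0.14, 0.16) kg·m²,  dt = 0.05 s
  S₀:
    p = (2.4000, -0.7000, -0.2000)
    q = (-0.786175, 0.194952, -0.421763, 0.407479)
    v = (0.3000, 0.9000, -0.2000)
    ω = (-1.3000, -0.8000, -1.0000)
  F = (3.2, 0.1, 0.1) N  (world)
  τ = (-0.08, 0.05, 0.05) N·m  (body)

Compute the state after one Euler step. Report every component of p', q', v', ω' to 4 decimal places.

(τ − ω×Iω)/I = (-2.4000, 1.4714, -0.3375)
ω' = ω + α·dt = (-1.4200, -0.7264, -1.0169)
q⊗(0,ω) = (0.3235062, 1.7697737, 0.2941693, 0.0819215)
q + ½dt·q⊗(0,ω), renormalized = (-0.7773, 0.2389, -0.4140, 0.4091)
a = F/m = (2.1333, 0.0667, 0.0667)
new position p' = (2.4150, -0.6550, -0.2100)
v + (F/m)dt = (0.4067, 0.9033, -0.1967)

p' = (2.4150, -0.6550, -0.2100)
q' = (-0.7773, 0.2389, -0.4140, 0.4091)
v' = (0.4067, 0.9033, -0.1967)
ω' = (-1.4200, -0.7264, -1.0169)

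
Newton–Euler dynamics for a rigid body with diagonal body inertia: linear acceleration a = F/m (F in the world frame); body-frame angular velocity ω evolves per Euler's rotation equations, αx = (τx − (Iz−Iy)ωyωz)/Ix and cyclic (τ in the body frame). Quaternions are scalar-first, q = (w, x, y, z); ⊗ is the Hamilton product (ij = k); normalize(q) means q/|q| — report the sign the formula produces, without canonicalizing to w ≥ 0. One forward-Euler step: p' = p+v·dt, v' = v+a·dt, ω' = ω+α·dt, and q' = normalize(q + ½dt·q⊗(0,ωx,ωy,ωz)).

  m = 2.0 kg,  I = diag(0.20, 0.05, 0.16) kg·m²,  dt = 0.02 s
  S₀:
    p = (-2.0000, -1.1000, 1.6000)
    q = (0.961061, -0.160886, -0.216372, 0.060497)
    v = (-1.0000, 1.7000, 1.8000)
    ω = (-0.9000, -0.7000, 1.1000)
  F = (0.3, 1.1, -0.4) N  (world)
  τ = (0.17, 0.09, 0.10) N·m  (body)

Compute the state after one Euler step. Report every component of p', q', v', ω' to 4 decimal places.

p' = p + v·dt = (-2.0200, -1.0660, 1.6360)
v' = v + a·dt = (-0.9970, 1.7110, 1.7960)
precession coupling ω×(Iω) = (-0.0847, -0.0396, -0.0945)
(τ − ω×Iω)/I = (1.2735, 2.5920, 1.2156)
new body rate ω' = (-0.8745, -0.6482, 1.1243)
q⊗(0,ω) = (-0.3628045, -1.0606162, -0.5502154, 0.9750525)
updated quaternion q' = (0.9573, -0.1715, -0.2218, 0.0702)

p' = (-2.0200, -1.0660, 1.6360)
q' = (0.9573, -0.1715, -0.2218, 0.0702)
v' = (-0.9970, 1.7110, 1.7960)
ω' = (-0.8745, -0.6482, 1.1243)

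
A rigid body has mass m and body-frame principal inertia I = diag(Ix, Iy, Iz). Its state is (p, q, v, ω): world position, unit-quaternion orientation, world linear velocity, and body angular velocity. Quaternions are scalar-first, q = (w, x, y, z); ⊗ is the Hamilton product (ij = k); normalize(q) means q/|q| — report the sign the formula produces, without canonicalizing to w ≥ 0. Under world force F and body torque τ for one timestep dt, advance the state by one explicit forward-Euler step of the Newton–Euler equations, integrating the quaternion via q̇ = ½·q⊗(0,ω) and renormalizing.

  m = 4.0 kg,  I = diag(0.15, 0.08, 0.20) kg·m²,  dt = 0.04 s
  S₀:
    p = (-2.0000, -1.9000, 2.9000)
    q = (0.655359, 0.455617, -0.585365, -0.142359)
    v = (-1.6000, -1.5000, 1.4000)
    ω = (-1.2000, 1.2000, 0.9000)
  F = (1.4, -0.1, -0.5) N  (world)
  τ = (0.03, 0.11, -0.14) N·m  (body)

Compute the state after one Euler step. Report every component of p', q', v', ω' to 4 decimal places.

precession coupling ω×(Iω) = (0.1296, 0.0540, 0.1008)
α = I⁻¹(τ − ω×Iω) = (-0.6640, 0.7000, -1.2040)
ω + α·dt = (-1.2266, 1.2280, 0.8518)
Hamilton product q⊗(0,ω) = (1.3773015, -1.1424285, 0.5472063, 0.4341255)
updated quaternion q' = (0.6824, 0.4324, -0.5740, -0.1336)
new position p' = (-2.0640, -1.9600, 2.9560)
new velocity v' = (-1.5860, -1.5010, 1.3950)

p' = (-2.0640, -1.9600, 2.9560)
q' = (0.6824, 0.4324, -0.5740, -0.1336)
v' = (-1.5860, -1.5010, 1.3950)
ω' = (-1.2266, 1.2280, 0.8518)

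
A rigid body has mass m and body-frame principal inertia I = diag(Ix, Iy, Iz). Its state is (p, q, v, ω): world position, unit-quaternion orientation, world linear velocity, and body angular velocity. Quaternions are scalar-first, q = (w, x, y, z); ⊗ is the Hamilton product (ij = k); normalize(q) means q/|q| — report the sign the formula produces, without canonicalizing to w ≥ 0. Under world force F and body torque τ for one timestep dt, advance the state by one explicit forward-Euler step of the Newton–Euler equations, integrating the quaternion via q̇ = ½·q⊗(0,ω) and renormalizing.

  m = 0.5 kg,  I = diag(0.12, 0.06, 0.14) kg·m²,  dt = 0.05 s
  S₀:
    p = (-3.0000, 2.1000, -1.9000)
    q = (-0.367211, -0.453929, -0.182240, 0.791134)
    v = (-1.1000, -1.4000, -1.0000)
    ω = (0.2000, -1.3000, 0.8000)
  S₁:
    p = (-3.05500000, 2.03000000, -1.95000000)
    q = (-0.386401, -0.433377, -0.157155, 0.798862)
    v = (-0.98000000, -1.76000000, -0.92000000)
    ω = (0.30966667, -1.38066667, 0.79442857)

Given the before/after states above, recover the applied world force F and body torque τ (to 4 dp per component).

velocity change Δv = (0.12000000, -0.36000000, 0.08000000)
m·(v₁−v₀)/dt = (1.2000, -3.6000, 0.8000)
Δω = ω₁−ω₀ = (0.10966667, -0.08066667, -0.00557143)
precession coupling = (-0.0832, -0.0032, 0.0156)
applied torque τ = (0.1800, -0.1000, 0.0000)

F = (1.2000, -3.6000, 0.8000)
τ = (0.1800, -0.1000, 0.0000)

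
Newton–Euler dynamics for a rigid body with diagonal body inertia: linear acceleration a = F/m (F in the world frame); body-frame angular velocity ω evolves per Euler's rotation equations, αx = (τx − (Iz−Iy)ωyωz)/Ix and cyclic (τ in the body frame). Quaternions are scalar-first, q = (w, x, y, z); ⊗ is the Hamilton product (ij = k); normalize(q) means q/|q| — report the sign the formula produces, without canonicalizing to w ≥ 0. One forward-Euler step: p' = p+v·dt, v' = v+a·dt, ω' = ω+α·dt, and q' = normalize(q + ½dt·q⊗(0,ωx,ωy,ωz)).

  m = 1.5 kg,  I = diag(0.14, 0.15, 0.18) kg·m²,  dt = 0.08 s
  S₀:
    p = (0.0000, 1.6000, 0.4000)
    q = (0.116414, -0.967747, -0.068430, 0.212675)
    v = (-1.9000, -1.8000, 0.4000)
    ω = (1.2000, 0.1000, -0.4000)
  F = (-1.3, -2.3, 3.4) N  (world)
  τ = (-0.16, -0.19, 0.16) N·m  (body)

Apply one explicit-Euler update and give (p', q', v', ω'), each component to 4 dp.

ω×(Iω) gyroscopic = (-0.0012, 0.0192, 0.0012)
angular accel α = (-1.1343, -1.3947, 0.8822)
ω + α·dt = (1.1093, -0.0116, -0.3294)
Hamilton product q⊗(0,ω) = (1.2532094, 0.1458013, -0.1202474, -0.0612243)
q + ½dt·q⊗(0,ω), renormalized = (0.1663, -0.9607, -0.0731, 0.2100)
a = F/m = (-0.8667, -1.5333, 2.2667)
p' = p + v·dt = (-0.1520, 1.4560, 0.4320)
v + (F/m)dt = (-1.9693, -1.9227, 0.5813)

p' = (-0.1520, 1.4560, 0.4320)
q' = (0.1663, -0.9607, -0.0731, 0.2100)
v' = (-1.9693, -1.9227, 0.5813)
ω' = (1.1093, -0.0116, -0.3294)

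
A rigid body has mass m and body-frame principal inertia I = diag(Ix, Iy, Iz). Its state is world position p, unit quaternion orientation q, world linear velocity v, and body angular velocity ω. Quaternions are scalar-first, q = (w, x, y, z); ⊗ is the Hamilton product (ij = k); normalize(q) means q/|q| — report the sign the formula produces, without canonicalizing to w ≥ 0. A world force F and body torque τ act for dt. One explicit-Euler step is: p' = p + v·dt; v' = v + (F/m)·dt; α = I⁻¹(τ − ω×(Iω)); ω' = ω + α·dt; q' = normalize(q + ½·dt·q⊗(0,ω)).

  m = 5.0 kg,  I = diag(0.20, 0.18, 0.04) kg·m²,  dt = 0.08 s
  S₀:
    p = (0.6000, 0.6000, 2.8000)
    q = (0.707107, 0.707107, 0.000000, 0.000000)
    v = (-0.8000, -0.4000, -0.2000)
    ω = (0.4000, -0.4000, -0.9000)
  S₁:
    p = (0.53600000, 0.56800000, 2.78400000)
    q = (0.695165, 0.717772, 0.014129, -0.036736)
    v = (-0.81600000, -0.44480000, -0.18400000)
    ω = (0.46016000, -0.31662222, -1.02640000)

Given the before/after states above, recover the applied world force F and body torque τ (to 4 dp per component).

F = (-1.0000, -2.8000, 1.0000)
τ = (0.1000, 0.1300, -0.0600)

velocity change Δv = (-0.01600000, -0.04480000, 0.01600000)
applied force F = (-1.0000, -2.8000, 1.0000)
ω₁ − ω₀ = (0.06016000, 0.08337778, -0.12640000)
τ = I·(Δω/dt) + ω₀×(Iω₀) = (0.1000, 0.1300, -0.0600)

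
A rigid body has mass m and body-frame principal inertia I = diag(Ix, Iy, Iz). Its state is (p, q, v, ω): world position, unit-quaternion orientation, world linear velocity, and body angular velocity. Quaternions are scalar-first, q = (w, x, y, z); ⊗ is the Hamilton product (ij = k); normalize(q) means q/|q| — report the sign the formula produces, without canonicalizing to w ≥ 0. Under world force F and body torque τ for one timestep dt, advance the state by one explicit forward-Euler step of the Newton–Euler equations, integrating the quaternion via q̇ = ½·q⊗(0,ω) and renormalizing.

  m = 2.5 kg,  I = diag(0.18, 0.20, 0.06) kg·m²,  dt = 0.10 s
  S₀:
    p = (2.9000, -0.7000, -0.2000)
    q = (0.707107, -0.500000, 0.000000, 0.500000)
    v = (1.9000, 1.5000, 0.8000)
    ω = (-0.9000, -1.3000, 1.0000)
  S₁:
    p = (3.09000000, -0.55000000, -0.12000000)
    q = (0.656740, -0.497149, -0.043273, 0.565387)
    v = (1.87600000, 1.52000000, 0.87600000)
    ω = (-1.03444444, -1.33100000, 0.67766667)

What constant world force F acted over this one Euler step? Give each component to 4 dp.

F = (-0.6000, 0.5000, 1.9000)

Δv = v₁−v₀ = (-0.02400000, 0.02000000, 0.07600000)
m·(v₁−v₀)/dt = (-0.6000, 0.5000, 1.9000)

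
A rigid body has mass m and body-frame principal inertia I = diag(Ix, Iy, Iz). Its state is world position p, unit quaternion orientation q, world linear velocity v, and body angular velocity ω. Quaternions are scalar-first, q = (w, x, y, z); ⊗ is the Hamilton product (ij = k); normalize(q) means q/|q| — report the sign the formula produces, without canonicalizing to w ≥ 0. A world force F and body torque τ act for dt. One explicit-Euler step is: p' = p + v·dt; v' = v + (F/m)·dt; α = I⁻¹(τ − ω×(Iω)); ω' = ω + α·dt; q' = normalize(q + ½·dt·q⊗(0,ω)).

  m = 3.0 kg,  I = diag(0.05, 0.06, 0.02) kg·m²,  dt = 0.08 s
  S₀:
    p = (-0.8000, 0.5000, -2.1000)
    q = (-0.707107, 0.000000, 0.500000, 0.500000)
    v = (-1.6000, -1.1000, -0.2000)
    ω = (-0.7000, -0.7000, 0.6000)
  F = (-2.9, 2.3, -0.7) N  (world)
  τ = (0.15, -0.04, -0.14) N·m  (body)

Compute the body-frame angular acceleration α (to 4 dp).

α = (2.6640, -0.4567, -7.2450)

ω×(Iω) gyroscopic = (0.0168, -0.0126, 0.0049)
α = I⁻¹(τ − ω×Iω) = (2.6640, -0.4567, -7.2450)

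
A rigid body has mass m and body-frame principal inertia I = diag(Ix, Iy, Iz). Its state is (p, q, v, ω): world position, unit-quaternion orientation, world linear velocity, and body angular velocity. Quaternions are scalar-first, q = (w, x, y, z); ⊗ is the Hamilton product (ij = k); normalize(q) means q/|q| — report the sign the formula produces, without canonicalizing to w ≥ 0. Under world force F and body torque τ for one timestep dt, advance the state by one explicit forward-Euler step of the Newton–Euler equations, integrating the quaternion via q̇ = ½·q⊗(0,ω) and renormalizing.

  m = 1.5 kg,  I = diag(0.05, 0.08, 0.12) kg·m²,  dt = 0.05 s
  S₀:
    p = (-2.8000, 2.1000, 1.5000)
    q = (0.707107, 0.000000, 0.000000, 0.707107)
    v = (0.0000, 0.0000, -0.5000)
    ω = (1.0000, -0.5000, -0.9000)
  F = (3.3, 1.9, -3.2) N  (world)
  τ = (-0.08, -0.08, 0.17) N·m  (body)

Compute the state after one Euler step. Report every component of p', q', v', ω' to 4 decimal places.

p' = (-2.8000, 2.1000, 1.4750)
q' = (0.7226, 0.0265, 0.0088, 0.6908)
v' = (0.1100, 0.0633, -0.6067)
ω' = (0.9020, -0.5894, -0.8229)

α = I⁻¹(τ − ω×Iω) = (-1.9600, -1.7875, 1.5417)
ω' = ω + α·dt = (0.9020, -0.5894, -0.8229)
q⊗(0,ω) = (0.6363963, 1.0606605, 0.3535535, -0.6363963)
q' = normalize(q + ½dt·q⊗(0,ω)) = (0.7226, 0.0265, 0.0088, 0.6908)
p + v·dt = (-2.8000, 2.1000, 1.4750)
v' = v + a·dt = (0.1100, 0.0633, -0.6067)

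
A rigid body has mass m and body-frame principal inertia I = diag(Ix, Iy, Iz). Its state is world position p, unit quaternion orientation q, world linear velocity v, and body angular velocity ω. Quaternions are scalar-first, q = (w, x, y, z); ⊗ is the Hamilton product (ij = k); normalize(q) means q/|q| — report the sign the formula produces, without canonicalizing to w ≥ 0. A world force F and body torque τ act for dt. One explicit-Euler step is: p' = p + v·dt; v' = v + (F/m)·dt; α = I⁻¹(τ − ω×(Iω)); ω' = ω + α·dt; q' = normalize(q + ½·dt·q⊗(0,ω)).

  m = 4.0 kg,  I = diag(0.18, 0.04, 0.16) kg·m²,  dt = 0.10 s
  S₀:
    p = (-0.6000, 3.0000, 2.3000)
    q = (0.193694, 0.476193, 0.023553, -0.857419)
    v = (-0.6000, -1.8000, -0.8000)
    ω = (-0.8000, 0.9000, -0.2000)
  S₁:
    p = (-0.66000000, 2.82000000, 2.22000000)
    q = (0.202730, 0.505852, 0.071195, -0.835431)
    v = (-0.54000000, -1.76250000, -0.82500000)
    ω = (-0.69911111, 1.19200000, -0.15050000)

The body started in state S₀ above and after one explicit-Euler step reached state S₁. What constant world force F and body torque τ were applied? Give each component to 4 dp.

v₁ − v₀ = (0.06000000, 0.03750000, -0.02500000)
m·(v₁−v₀)/dt = (2.4000, 1.5000, -1.0000)
ω₁ − ω₀ = (0.10088889, 0.29200000, 0.04950000)
precession coupling = (-0.0216, 0.0032, 0.1008)
applied torque τ = (0.1600, 0.1200, 0.1800)

F = (2.4000, 1.5000, -1.0000)
τ = (0.1600, 0.1200, 0.1800)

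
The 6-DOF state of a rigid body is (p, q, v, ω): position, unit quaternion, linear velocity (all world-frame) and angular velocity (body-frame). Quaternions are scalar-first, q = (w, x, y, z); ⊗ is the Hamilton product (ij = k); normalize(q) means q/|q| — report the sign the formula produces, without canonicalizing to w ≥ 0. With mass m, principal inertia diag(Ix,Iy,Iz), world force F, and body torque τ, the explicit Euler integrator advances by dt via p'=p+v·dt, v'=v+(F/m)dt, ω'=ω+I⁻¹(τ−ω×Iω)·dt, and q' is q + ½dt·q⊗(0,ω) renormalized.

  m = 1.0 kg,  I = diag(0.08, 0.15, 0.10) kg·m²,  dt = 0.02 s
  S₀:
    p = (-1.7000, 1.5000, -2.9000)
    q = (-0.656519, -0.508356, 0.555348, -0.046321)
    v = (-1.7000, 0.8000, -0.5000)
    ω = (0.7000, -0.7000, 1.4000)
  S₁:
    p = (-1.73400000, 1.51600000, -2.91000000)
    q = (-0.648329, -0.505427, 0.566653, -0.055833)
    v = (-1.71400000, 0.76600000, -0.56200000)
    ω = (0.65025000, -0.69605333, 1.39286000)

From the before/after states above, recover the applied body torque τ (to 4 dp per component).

Δω = ω₁−ω₀ = (-0.04975000, 0.00394667, -0.00714000)
gyro term ω₀×Iω₀ = (0.0490, -0.0196, -0.0343)
applied torque τ = (-0.1500, 0.0100, -0.0700)

τ = (-0.1500, 0.0100, -0.0700)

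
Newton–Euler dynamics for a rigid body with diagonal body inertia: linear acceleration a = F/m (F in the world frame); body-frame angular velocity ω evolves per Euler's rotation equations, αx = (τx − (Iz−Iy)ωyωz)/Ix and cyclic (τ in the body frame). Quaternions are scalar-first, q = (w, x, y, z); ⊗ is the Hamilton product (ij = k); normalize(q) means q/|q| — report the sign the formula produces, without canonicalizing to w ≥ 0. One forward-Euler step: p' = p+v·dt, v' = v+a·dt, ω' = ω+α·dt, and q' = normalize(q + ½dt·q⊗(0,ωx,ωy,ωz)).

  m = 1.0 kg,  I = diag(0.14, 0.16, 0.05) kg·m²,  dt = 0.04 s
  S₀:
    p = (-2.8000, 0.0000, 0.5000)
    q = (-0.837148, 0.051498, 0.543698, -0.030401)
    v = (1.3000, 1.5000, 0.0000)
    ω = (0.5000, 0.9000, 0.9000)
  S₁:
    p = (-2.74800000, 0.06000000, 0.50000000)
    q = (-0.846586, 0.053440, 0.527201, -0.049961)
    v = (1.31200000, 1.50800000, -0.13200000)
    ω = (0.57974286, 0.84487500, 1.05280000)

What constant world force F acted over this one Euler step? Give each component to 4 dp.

velocity change Δv = (0.01200000, 0.00800000, -0.13200000)
F = m·Δv/dt = (0.3000, 0.2000, -3.3000)

F = (0.3000, 0.2000, -3.3000)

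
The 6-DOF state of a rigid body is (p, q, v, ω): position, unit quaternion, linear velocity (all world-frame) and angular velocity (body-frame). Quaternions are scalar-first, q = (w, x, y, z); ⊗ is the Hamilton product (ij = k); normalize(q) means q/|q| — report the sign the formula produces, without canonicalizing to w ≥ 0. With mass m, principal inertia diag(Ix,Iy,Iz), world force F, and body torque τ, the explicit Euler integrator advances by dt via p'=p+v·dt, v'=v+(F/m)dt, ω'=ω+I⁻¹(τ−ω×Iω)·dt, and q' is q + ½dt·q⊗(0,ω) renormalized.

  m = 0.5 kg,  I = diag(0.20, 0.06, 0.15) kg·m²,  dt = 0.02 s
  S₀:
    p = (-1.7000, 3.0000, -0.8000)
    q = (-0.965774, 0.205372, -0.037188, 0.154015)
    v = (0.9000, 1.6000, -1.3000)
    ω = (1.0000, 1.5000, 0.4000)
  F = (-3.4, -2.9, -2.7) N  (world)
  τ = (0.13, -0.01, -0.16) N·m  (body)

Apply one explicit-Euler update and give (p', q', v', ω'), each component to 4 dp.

p' = (-1.6820, 3.0320, -0.8260)
q' = (-0.9677, 0.1932, -0.0509, 0.1536)
v' = (0.7640, 1.4840, -1.4080)
ω' = (1.0076, 1.4900, 0.4067)

(τ − ω×Iω)/I = (0.3800, -0.5000, 0.3333)
new body rate ω' = (1.0076, 1.4900, 0.4067)
Hamilton product q⊗(0,ω) = (-0.2111960, -1.2116717, -1.3767948, -0.0410636)
q' = normalize(q + ½dt·q⊗(0,ω)) = (-0.9677, 0.1932, -0.0509, 0.1536)
linear accel F/m = (-6.8000, -5.8000, -5.4000)
p' = p + v·dt = (-1.6820, 3.0320, -0.8260)
new velocity v' = (0.7640, 1.4840, -1.4080)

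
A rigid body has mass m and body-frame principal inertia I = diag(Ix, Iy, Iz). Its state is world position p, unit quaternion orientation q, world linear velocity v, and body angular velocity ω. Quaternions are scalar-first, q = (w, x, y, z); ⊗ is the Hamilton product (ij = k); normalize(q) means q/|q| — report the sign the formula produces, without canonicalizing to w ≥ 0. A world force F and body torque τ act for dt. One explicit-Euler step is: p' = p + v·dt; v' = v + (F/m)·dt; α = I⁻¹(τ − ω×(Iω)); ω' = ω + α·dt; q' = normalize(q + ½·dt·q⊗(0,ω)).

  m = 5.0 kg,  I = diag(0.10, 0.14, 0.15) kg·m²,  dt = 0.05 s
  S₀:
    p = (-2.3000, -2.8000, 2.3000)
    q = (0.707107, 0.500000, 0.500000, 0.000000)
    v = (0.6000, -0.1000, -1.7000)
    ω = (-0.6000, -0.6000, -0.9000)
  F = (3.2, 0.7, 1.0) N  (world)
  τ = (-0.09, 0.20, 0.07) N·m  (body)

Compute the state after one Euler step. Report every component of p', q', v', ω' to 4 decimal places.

p' = (-2.2700, -2.8050, 2.2150)
q' = (0.7218, 0.4779, 0.5004, -0.0159)
v' = (0.6320, -0.0930, -1.6900)
ω' = (-0.6477, -0.5189, -0.8815)

new position p' = (-2.2700, -2.8050, 2.2150)
new velocity v' = (0.6320, -0.0930, -1.6900)
ω×(Iω) gyroscopic = (0.0054, -0.0270, 0.0144)
(τ − ω×Iω)/I = (-0.9540, 1.6214, 0.3707)
new body rate ω' = (-0.6477, -0.5189, -0.8815)
Hamilton product q⊗(0,ω) = (0.6000000, -0.8742642, 0.0257358, -0.6363963)
q + ½dt·q⊗(0,ω), renormalized = (0.7218, 0.4779, 0.5004, -0.0159)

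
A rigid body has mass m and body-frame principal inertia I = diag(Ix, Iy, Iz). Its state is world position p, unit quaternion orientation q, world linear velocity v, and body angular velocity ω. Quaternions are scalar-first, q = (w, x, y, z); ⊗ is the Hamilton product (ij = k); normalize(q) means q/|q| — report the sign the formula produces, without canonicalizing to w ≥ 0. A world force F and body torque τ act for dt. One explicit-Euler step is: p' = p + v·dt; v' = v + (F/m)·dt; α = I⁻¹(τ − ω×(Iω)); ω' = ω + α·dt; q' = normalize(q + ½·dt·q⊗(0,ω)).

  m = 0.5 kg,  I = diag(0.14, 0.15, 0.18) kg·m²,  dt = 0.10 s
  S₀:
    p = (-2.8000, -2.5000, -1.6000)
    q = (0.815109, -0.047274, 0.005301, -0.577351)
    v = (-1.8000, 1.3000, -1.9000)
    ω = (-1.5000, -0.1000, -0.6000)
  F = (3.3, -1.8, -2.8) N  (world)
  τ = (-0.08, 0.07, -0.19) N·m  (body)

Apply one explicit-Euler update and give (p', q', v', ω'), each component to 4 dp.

p' = (-2.9800, -2.3700, -1.7900)
q' = (0.7917, -0.1111, 0.0430, -0.5992)
v' = (-1.1400, 0.9400, -2.4600)
ω' = (-1.5584, -0.0293, -0.7064)

new position p' = (-2.9800, -2.3700, -1.7900)
new velocity v' = (-1.1400, 0.9400, -2.4600)
ω×(Iω) gyroscopic = (0.0018, -0.0360, 0.0015)
(τ − ω×Iω)/I = (-0.5843, 0.7067, -1.0639)
ω + α·dt = (-1.5584, -0.0293, -0.7064)
Hamilton product q⊗(0,ω) = (-0.4167915, -1.2835792, 0.7561512, -0.4763865)
q + ½dt·q⊗(0,ω), renormalized = (0.7917, -0.1111, 0.0430, -0.5992)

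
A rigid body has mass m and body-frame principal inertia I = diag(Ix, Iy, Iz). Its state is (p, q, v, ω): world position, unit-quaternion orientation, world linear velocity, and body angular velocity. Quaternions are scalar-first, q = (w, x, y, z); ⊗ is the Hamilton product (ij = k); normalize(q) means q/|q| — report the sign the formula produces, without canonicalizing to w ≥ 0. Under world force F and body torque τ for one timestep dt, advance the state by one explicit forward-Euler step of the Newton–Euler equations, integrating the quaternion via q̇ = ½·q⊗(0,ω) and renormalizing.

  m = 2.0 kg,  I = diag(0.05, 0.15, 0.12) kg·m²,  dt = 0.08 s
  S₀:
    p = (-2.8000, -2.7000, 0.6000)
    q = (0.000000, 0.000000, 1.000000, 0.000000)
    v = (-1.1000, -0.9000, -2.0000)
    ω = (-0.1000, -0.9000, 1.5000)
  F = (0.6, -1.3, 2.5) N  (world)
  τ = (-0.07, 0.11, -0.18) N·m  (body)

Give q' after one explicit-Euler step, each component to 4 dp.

Hamilton product q⊗(0,ω) = (0.9000000, 1.5000000, 0.0000000, 0.1000000)
q' = normalize(q + ½dt·q⊗(0,ω)) = (0.0359, 0.0599, 0.9976, 0.0040)

q' = (0.0359, 0.0599, 0.9976, 0.0040)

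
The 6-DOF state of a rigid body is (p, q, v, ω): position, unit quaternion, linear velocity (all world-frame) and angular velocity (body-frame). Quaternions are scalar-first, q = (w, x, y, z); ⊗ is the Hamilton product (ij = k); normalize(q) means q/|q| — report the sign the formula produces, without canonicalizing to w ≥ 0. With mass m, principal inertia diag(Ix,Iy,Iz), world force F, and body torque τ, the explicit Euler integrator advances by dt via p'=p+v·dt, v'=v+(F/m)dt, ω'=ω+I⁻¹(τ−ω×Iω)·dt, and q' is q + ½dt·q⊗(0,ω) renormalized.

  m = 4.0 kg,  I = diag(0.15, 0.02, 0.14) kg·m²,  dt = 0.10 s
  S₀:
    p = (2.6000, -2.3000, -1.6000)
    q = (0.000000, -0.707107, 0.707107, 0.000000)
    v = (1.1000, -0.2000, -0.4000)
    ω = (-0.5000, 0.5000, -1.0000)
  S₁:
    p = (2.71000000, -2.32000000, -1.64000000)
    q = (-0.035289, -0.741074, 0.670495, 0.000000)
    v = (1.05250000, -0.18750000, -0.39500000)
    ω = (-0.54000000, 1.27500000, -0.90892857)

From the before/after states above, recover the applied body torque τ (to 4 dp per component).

τ = (-0.1200, 0.1600, 0.1600)

ω₁ − ω₀ = (-0.04000000, 0.77500000, 0.09107143)
I·α + gyro = (-0.1200, 0.1600, 0.1600)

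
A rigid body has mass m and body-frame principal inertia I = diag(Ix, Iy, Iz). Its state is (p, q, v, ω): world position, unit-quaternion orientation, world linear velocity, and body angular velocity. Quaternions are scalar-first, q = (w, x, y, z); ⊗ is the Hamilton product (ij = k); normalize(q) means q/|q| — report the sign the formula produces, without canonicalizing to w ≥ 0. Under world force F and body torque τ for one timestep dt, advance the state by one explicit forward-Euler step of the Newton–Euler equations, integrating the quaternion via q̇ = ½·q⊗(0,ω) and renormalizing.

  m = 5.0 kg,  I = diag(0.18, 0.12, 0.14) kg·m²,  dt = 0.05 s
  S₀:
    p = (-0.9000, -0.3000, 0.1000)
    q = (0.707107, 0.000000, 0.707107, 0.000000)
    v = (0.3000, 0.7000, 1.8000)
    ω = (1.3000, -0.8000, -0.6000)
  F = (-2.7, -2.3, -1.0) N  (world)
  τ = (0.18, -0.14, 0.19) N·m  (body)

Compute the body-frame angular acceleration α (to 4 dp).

gyro term ω×Iω = (0.0096, -0.0312, 0.0624)
(τ − ω×Iω)/I = (0.9467, -0.9067, 0.9114)

α = (0.9467, -0.9067, 0.9114)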